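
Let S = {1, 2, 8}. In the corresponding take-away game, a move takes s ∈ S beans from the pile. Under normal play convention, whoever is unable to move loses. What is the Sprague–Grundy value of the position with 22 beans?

1

G(0) = 0
G(1) = mex{0} = 1
G(2) = mex{1,0} = 2
G(3) = mex{2,1} = 0
G(4) = mex{0,2} = 1
G(5) = mex{1,0} = 2
G(6) = mex{2,1} = 0
G(7) = mex{0,2} = 1
G(8) = mex{1,0,0} = 2
G(9) = mex{2,1,1} = 0
G(10) = mex{0,2,2} = 1
G(11) = mex{1,0,0} = 2
G(12) = mex{2,1,1} = 0
G(13) = mex{0,2,2} = 1
G(14) = mex{1,0,0} = 2
G(15) = mex{2,1,1} = 0
G(16) = mex{0,2,2} = 1
G(17) = mex{1,0,0} = 2
G(18) = mex{2,1,1} = 0
G(19) = mex{0,2,2} = 1
G(20) = mex{1,0,0} = 2
G(21) = mex{2,1,1} = 0
G(22) = mex{0,2,2} = 1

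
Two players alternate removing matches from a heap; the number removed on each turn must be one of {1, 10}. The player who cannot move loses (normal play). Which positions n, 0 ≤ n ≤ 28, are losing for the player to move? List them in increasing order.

0, 2, 4, 6, 8, 11, 13, 15, 17, 19, 22, 24, 26, 28

n :  0  1  2  3  4  5  6  7  8  9 10 11 12 13 14 15 16 17 18 19 20 21 22 23 24 25 26 27 28
G :  0  1  0  1  0  1  0  1  0  1  2  0  1  0  1  0  1  0  1  0  1  2  0  1  0  1  0  1  0
P-positions are exactly the n with G(n) = 0.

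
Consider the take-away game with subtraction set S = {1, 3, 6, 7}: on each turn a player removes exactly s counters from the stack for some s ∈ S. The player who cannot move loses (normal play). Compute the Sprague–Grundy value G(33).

3

G(0) = 0
G(1) = mex{0} = 1
G(2) = mex{1} = 0
G(3) = mex{0,0} = 1
G(4) = mex{1,1} = 0
G(5) = mex{0,0} = 1
G(6) = mex{1,1,0} = 2
G(7) = mex{2,0,1,0} = 3
G(8) = mex{3,1,0,1} = 2
G(9) = mex{2,2,1,0} = 3
G(10) = mex{3,3,0,1} = 2
G(11) = mex{2,2,1,0} = 3
G(12) = mex{3,3,2,1} = 0
G(13) = mex{0,2,3,2} = 1
G(14) = mex{1,3,2,3} = 0
G(15) = mex{0,0,3,2} = 1
G(16) = mex{1,1,2,3} = 0
G(17) = mex{0,0,3,2} = 1
G(18) = mex{1,1,0,3} = 2
G(19) = mex{2,0,1,0} = 3
G(20) = mex{3,1,0,1} = 2
G(21) = mex{2,2,1,0} = 3
G(22) = mex{3,3,0,1} = 2
G(23) = mex{2,2,1,0} = 3
G(24) = mex{3,3,2,1} = 0
G(25) = mex{0,2,3,2} = 1
G(26) = mex{1,3,2,3} = 0
G(27) = mex{0,0,3,2} = 1
G(28) = mex{1,1,2,3} = 0
G(29) = mex{0,0,3,2} = 1
G(30) = mex{1,1,0,3} = 2
G(31) = mex{2,0,1,0} = 3
G(32) = mex{3,1,0,1} = 2
G(33) = mex{2,2,1,0} = 3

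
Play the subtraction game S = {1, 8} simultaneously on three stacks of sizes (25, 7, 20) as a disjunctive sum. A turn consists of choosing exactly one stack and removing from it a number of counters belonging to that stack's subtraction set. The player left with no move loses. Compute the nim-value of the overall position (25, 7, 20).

All stacks use S = {1, 8}:
G(0) = 0
G(1) = mex{0} = 1
G(2) = mex{1} = 0
G(3) = mex{0} = 1
G(4) = mex{1} = 0
G(5) = mex{0} = 1
G(6) = mex{1} = 0
G(7) = mex{0} = 1
G(8) = mex{1,0} = 2
G(9) = mex{2,1} = 0
G(10) = mex{0,0} = 1
G(11) = mex{1,1} = 0
G(12) = mex{0,0} = 1
G(13) = mex{1,1} = 0
G(14) = mex{0,0} = 1
G(15) = mex{1,1} = 0
G(16) = mex{0,2} = 1
G(17) = mex{1,0} = 2
G(18) = mex{2,1} = 0
G(19) = mex{0,0} = 1
G(20) = mex{1,1} = 0
G(21) = mex{0,0} = 1
G(22) = mex{1,1} = 0
G(23) = mex{0,0} = 1
G(24) = mex{1,1} = 0
G(25) = mex{0,2} = 1
Stack A: G(25) = 1.
Stack B: G(7) = 1.
Stack C: G(20) = 0.
Combined Grundy value = 1 ⊕ 1 ⊕ 0 = 0.

0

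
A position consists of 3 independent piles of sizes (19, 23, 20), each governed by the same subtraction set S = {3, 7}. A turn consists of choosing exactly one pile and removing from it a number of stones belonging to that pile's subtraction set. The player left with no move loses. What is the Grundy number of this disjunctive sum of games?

0

All piles use S = {3, 7}:
G(0) = 0
G(1) = mex{} = 0
G(2) = mex{} = 0
G(3) = mex{0} = 1
G(4) = mex{0} = 1
G(5) = mex{0} = 1
G(6) = mex{1} = 0
G(7) = mex{1,0} = 2
G(8) = mex{1,0} = 2
G(9) = mex{0,0} = 1
G(10) = mex{2,1} = 0
G(11) = mex{2,1} = 0
G(12) = mex{1,1} = 0
G(13) = mex{0,0} = 1
G(14) = mex{0,2} = 1
G(15) = mex{0,2} = 1
G(16) = mex{1,1} = 0
G(17) = mex{1,0} = 2
G(18) = mex{1,0} = 2
G(19) = mex{0,0} = 1
G(20) = mex{2,1} = 0
G(21) = mex{2,1} = 0
G(22) = mex{1,1} = 0
G(23) = mex{0,0} = 1
Pile A: G(19) = 1.
Pile B: G(23) = 1.
Pile C: G(20) = 0.
Combined Grundy value = 1 ⊕ 1 ⊕ 0 = 0.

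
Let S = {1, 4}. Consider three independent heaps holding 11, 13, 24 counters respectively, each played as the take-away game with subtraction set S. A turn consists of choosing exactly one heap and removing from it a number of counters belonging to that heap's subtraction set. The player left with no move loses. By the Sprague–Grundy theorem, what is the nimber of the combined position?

All heaps use S = {1, 4}:
G(0) = 0
G(1) = mex{0} = 1
G(2) = mex{1} = 0
G(3) = mex{0} = 1
G(4) = mex{1,0} = 2
G(5) = mex{2,1} = 0
G(6) = mex{0,0} = 1
G(7) = mex{1,1} = 0
G(8) = mex{0,2} = 1
G(9) = mex{1,0} = 2
G(10) = mex{2,1} = 0
G(11) = mex{0,0} = 1
G(12) = mex{1,1} = 0
G(13) = mex{0,2} = 1
G(14) = mex{1,0} = 2
G(15) = mex{2,1} = 0
G(16) = mex{0,0} = 1
G(17) = mex{1,1} = 0
G(18) = mex{0,2} = 1
G(19) = mex{1,0} = 2
G(20) = mex{2,1} = 0
G(21) = mex{0,0} = 1
G(22) = mex{1,1} = 0
G(23) = mex{0,2} = 1
G(24) = mex{1,0} = 2
Heap A: G(11) = 1.
Heap B: G(13) = 1.
Heap C: G(24) = 2.
Combined Grundy value = 1 ⊕ 1 ⊕ 2 = 2.

2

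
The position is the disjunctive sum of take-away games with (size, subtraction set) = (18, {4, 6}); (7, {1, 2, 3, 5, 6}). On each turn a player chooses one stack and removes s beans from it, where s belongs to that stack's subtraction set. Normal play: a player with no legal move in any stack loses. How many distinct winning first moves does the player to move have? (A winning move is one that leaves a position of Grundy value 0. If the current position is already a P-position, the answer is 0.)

2

Stack A, S = {4, 6}:
n :  0  1  2  3  4  5  6  7  8  9 10 11 12 13 14 15 16 17 18
G :  0  0  0  0  1  1  1  1  2  2  0  0  0  0  1  1  1  1  2
G_A(18) = 2.
Stack B, S = {1, 2, 3, 5, 6}:
G(0) = 0
G(1) = mex{0} = 1
G(2) = mex{1,0} = 2
G(3) = mex{2,1,0} = 3
G(4) = mex{3,2,1} = 0
G(5) = mex{0,3,2,0} = 1
G(6) = mex{1,0,3,1,0} = 2
G(7) = mex{2,1,0,2,1} = 3
G_B(7) = 3.
Combined Grundy value = 2 ⊕ 3 = 1.
A winning move leaves total XOR = 0, i.e. changes one component's Grundy value g to g ⊕ X where X is the current total.
Stack A: need g' = 2⊕1 = 3. Options: 18−4→G=1, 18−6→G=0. Hits: 0.
Stack B: need g' = 3⊕1 = 2. Options: 7−1→G=2, 7−2→G=1, 7−3→G=0, 7−5→G=2, 7−6→G=1. Hits: 2.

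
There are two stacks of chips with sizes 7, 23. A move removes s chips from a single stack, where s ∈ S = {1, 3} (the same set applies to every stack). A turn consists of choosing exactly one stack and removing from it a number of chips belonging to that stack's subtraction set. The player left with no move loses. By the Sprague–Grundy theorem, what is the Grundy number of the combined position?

0

All stacks use S = {1, 3}:
G(0) = 0
G(1) = mex{0} = 1
G(2) = mex{1} = 0
G(3) = mex{0,0} = 1
G(4) = mex{1,1} = 0
G(5) = mex{0,0} = 1
G(6) = mex{1,1} = 0
G(7) = mex{0,0} = 1
G(8) = mex{1,1} = 0
G(9) = mex{0,0} = 1
G(10) = mex{1,1} = 0
G(11) = mex{0,0} = 1
G(12) = mex{1,1} = 0
G(13) = mex{0,0} = 1
G(14) = mex{1,1} = 0
G(15) = mex{0,0} = 1
G(16) = mex{1,1} = 0
G(17) = mex{0,0} = 1
G(18) = mex{1,1} = 0
G(19) = mex{0,0} = 1
G(20) = mex{1,1} = 0
G(21) = mex{0,0} = 1
G(22) = mex{1,1} = 0
G(23) = mex{0,0} = 1
Stack A: G(7) = 1.
Stack B: G(23) = 1.
Combined Grundy value = 1 ⊕ 1 = 0.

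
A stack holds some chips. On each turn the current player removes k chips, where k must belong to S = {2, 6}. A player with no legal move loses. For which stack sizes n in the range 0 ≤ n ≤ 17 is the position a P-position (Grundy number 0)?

0, 1, 4, 5, 8, 9, 12, 13, 16, 17

G(0) = 0
G(1) = mex{} = 0
G(2) = mex{0} = 1
G(3) = mex{0} = 1
G(4) = mex{1} = 0
G(5) = mex{1} = 0
G(6) = mex{0,0} = 1
G(7) = mex{0,0} = 1
G(8) = mex{1,1} = 0
G(9) = mex{1,1} = 0
G(10) = mex{0,0} = 1
G(11) = mex{0,0} = 1
G(12) = mex{1,1} = 0
G(13) = mex{1,1} = 0
G(14) = mex{0,0} = 1
G(15) = mex{0,0} = 1
G(16) = mex{1,1} = 0
G(17) = mex{1,1} = 0
P-positions are exactly the n with G(n) = 0.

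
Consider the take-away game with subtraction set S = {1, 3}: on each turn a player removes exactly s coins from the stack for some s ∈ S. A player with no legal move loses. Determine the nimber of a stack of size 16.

n :  0  1  2  3  4  5  6  7  8  9 10 11 12 13 14 15 16
G :  0  1  0  1  0  1  0  1  0  1  0  1  0  1  0  1  0

0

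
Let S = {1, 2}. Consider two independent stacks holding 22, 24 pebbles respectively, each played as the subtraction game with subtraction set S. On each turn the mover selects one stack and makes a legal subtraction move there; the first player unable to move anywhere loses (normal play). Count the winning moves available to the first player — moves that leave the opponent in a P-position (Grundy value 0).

All stacks use S = {1, 2}:
G(0) = 0
G(1) = mex{0} = 1
G(2) = mex{1,0} = 2
G(3) = mex{2,1} = 0
G(4) = mex{0,2} = 1
G(5) = mex{1,0} = 2
G(6) = mex{2,1} = 0
G(7) = mex{0,2} = 1
G(8) = mex{1,0} = 2
G(9) = mex{2,1} = 0
G(10) = mex{0,2} = 1
G(11) = mex{1,0} = 2
G(12) = mex{2,1} = 0
G(13) = mex{0,2} = 1
G(14) = mex{1,0} = 2
G(15) = mex{2,1} = 0
G(16) = mex{0,2} = 1
G(17) = mex{1,0} = 2
G(18) = mex{2,1} = 0
G(19) = mex{0,2} = 1
G(20) = mex{1,0} = 2
G(21) = mex{2,1} = 0
G(22) = mex{0,2} = 1
G(23) = mex{1,0} = 2
G(24) = mex{2,1} = 0
Stack A: G(22) = 1.
Stack B: G(24) = 0.
Combined Grundy value = 1 ⊕ 0 = 1.
A winning move leaves total XOR = 0, i.e. changes one component's Grundy value g to g ⊕ X where X is the current total.
Stack A: need g' = 1⊕1 = 0. Options: 22−1→G=0, 22−2→G=2. Hits: 1.
Stack B: need g' = 0⊕1 = 1. Options: 24−1→G=2, 24−2→G=1. Hits: 1.

2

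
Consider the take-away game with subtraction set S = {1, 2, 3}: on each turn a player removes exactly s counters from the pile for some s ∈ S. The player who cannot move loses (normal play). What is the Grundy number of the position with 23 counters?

n :  0  1  2  3  4  5  6  7  8  9 10 11 12 13 14 15 16 17 18 19 20 21 22 23
G :  0  1  2  3  0  1  2  3  0  1  2  3  0  1  2  3  0  1  2  3  0  1  2  3

3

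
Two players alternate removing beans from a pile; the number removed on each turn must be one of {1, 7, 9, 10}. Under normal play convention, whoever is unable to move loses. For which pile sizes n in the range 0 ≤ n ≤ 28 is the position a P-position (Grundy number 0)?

G(0) = 0
G(1) = mex{0} = 1
G(2) = mex{1} = 0
G(3) = mex{0} = 1
G(4) = mex{1} = 0
G(5) = mex{0} = 1
G(6) = mex{1} = 0
G(7) = mex{0,0} = 1
G(8) = mex{1,1} = 0
G(9) = mex{0,0,0} = 1
G(10) = mex{1,1,1,0} = 2
G(11) = mex{2,0,0,1} = 3
G(12) = mex{3,1,1,0} = 2
G(13) = mex{2,0,0,1} = 3
G(14) = mex{3,1,1,0} = 2
G(15) = mex{2,0,0,1} = 3
G(16) = mex{3,1,1,0} = 2
G(17) = mex{2,2,0,1} = 3
G(18) = mex{3,3,1,0} = 2
G(19) = mex{2,2,2,1} = 0
G(20) = mex{0,3,3,2} = 1
G(21) = mex{1,2,2,3} = 0
G(22) = mex{0,3,3,2} = 1
G(23) = mex{1,2,2,3} = 0
G(24) = mex{0,3,3,2} = 1
G(25) = mex{1,2,2,3} = 0
G(26) = mex{0,0,3,2} = 1
G(27) = mex{1,1,2,3} = 0
G(28) = mex{0,0,0,2} = 1
P-positions are exactly the n with G(n) = 0.

0, 2, 4, 6, 8, 19, 21, 23, 25, 27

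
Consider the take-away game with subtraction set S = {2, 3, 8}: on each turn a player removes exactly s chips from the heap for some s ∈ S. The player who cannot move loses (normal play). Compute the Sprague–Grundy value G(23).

1

G(0) = 0
G(1) = mex{} = 0
G(2) = mex{0} = 1
G(3) = mex{0,0} = 1
G(4) = mex{1,0} = 2
G(5) = mex{1,1} = 0
G(6) = mex{2,1} = 0
G(7) = mex{0,2} = 1
G(8) = mex{0,0,0} = 1
G(9) = mex{1,0,0} = 2
G(10) = mex{1,1,1} = 0
G(11) = mex{2,1,1} = 0
G(12) = mex{0,2,2} = 1
G(13) = mex{0,0,0} = 1
G(14) = mex{1,0,0} = 2
G(15) = mex{1,1,1} = 0
G(16) = mex{2,1,1} = 0
G(17) = mex{0,2,2} = 1
G(18) = mex{0,0,0} = 1
G(19) = mex{1,0,0} = 2
G(20) = mex{1,1,1} = 0
G(21) = mex{2,1,1} = 0
G(22) = mex{0,2,2} = 1
G(23) = mex{0,0,0} = 1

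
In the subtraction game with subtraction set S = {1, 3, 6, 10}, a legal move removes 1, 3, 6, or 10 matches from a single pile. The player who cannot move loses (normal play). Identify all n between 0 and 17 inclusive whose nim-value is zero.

0, 2, 4, 9, 11, 13

n :  0  1  2  3  4  5  6  7  8  9 10 11 12 13 14 15 16 17
G :  0  1  0  1  0  1  2  3  2  0  1  0  1  0  1  2  3  2
P-positions are exactly the n with G(n) = 0.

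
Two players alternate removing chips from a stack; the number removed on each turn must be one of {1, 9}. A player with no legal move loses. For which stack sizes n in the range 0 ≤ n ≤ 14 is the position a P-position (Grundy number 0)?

0, 2, 4, 6, 8, 10, 12, 14

n :  0  1  2  3  4  5  6  7  8  9 10 11 12 13 14
G :  0  1  0  1  0  1  0  1  0  1  0  1  0  1  0
P-positions are exactly the n with G(n) = 0.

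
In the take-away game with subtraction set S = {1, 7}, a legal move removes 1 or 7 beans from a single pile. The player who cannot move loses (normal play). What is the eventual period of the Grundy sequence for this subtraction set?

n :  0  1  2  3  4  5  6  7  8  9 10 11 12 13 14
G :  0  1  0  1  0  1  0  1  0  1  0  1  0  1  0
G(n+2) = G(n) holds for n = 0,…,6 (a full window of length max(S) = 7), so the sequence is purely periodic with period 2.

2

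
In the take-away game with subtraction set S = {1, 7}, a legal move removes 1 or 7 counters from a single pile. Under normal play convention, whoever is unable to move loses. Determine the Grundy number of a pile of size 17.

1

n :  0  1  2  3  4  5  6  7  8  9 10 11 12 13 14 15 16 17
G :  0  1  0  1  0  1  0  1  0  1  0  1  0  1  0  1  0  1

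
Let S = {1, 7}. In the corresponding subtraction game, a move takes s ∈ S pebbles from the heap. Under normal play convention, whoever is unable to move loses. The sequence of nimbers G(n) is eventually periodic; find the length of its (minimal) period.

n :  0  1  2  3  4  5  6  7  8  9 10 11 12 13 14
G :  0  1  0  1  0  1  0  1  0  1  0  1  0  1  0
G(n+2) = G(n) holds for n = 0,…,6 (a full window of length max(S) = 7), so the sequence is purely periodic with period 2.

2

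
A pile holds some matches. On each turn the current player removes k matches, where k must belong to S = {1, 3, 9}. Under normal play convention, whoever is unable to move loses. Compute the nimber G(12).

G(0) = 0
G(1) = mex{0} = 1
G(2) = mex{1} = 0
G(3) = mex{0,0} = 1
G(4) = mex{1,1} = 0
G(5) = mex{0,0} = 1
G(6) = mex{1,1} = 0
G(7) = mex{0,0} = 1
G(8) = mex{1,1} = 0
G(9) = mex{0,0,0} = 1
G(10) = mex{1,1,1} = 0
G(11) = mex{0,0,0} = 1
G(12) = mex{1,1,1} = 0

0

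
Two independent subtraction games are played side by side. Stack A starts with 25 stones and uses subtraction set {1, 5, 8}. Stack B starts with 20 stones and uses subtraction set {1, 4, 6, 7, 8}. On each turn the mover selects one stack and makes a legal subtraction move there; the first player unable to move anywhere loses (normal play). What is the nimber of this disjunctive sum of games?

3

Stack A, S = {1, 5, 8}:
G(0) = 0
G(1) = mex{0} = 1
G(2) = mex{1} = 0
G(3) = mex{0} = 1
G(4) = mex{1} = 0
G(5) = mex{0,0} = 1
G(6) = mex{1,1} = 0
G(7) = mex{0,0} = 1
G(8) = mex{1,1,0} = 2
G(9) = mex{2,0,1} = 3
G(10) = mex{3,1,0} = 2
G(11) = mex{2,0,1} = 3
G(12) = mex{3,1,0} = 2
G(13) = mex{2,2,1} = 0
G(14) = mex{0,3,0} = 1
G(15) = mex{1,2,1} = 0
G(16) = mex{0,3,2} = 1
G(17) = mex{1,2,3} = 0
G(18) = mex{0,0,2} = 1
G(19) = mex{1,1,3} = 0
G(20) = mex{0,0,2} = 1
G(21) = mex{1,1,0} = 2
G(22) = mex{2,0,1} = 3
G(23) = mex{3,1,0} = 2
G(24) = mex{2,0,1} = 3
G(25) = mex{3,1,0} = 2
G_A(25) = 2.
Stack B, S = {1, 4, 6, 7, 8}:
n :  0  1  2  3  4  5  6  7  8  9 10 11 12 13 14 15 16 17 18 19 20
G :  0  1  0  1  2  0  1  2  3  2  3  4  5  3  0  1  0  1  2  0  1
G_B(20) = 1.
Combined Grundy value = 2 ⊕ 1 = 3.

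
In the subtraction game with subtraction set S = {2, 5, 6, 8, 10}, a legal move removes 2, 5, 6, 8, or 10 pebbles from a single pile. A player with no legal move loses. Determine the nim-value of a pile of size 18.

G(0) = 0
G(1) = mex{} = 0
G(2) = mex{0} = 1
G(3) = mex{0} = 1
G(4) = mex{1} = 0
G(5) = mex{1,0} = 2
G(6) = mex{0,0,0} = 1
G(7) = mex{2,1,0} = 3
G(8) = mex{1,1,1,0} = 2
G(9) = mex{3,0,1,0} = 2
G(10) = mex{2,2,0,1,0} = 3
G(11) = mex{2,1,2,1,0} = 3
G(12) = mex{3,3,1,0,1} = 2
G(13) = mex{3,2,3,2,1} = 0
G(14) = mex{2,2,2,1,0} = 3
G(15) = mex{0,3,2,3,2} = 1
G(16) = mex{3,3,3,2,1} = 0
G(17) = mex{1,2,3,2,3} = 0
G(18) = mex{0,0,2,3,2} = 1

1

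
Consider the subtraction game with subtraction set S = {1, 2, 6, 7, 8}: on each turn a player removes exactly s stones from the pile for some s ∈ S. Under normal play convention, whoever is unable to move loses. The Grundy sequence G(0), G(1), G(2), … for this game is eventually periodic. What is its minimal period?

n :  0  1  2  3  4  5  6  7  8  9 10 11 12 13 14 15 16 17 18 19 20 21 22 23 24 25
G :  0  1  2  0  1  2  3  4  5  3  4  5  0  1  2  0  1  2  3  4  5  3  4  5  0  1
G(n+12) = G(n) holds for n = 0,…,7 (a full window of length max(S) = 8), so the sequence is purely periodic with period 12.

12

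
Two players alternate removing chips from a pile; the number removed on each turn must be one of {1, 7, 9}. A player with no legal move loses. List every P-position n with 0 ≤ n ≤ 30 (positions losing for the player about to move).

0, 2, 4, 6, 8, 10, 12, 14, 16, 18, 20, 22, 24, 26, 28, 30

n :  0  1  2  3  4  5  6  7  8  9 10 11 12 13 14 15 16 17 18 19 20 21 22 23 24 25 26 27 28 29 30
G :  0  1  0  1  0  1  0  1  0  1  0  1  0  1  0  1  0  1  0  1  0  1  0  1  0  1  0  1  0  1  0
P-positions are exactly the n with G(n) = 0.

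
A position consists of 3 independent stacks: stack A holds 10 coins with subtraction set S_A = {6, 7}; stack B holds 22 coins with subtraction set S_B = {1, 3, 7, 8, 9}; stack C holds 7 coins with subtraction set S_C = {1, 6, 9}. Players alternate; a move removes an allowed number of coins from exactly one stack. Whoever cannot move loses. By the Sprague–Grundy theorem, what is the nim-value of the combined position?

Stack A, S = {6, 7}:
G(0) = 0
G(1) = mex{} = 0
G(2) = mex{} = 0
G(3) = mex{} = 0
G(4) = mex{} = 0
G(5) = mex{} = 0
G(6) = mex{0} = 1
G(7) = mex{0,0} = 1
G(8) = mex{0,0} = 1
G(9) = mex{0,0} = 1
G(10) = mex{0,0} = 1
G_A(10) = 1.
Stack B, S = {1, 3, 7, 8, 9}:
G(0) = 0
G(1) = mex{0} = 1
G(2) = mex{1} = 0
G(3) = mex{0,0} = 1
G(4) = mex{1,1} = 0
G(5) = mex{0,0} = 1
G(6) = mex{1,1} = 0
G(7) = mex{0,0,0} = 1
G(8) = mex{1,1,1,0} = 2
G(9) = mex{2,0,0,1,0} = 3
G(10) = mex{3,1,1,0,1} = 2
G(11) = mex{2,2,0,1,0} = 3
G(12) = mex{3,3,1,0,1} = 2
G(13) = mex{2,2,0,1,0} = 3
G(14) = mex{3,3,1,0,1} = 2
G(15) = mex{2,2,2,1,0} = 3
G(16) = mex{3,3,3,2,1} = 0
G(17) = mex{0,2,2,3,2} = 1
G(18) = mex{1,3,3,2,3} = 0
G(19) = mex{0,0,2,3,2} = 1
G(20) = mex{1,1,3,2,3} = 0
G(21) = mex{0,0,2,3,2} = 1
G(22) = mex{1,1,3,2,3} = 0
G_B(22) = 0.
Stack C, S = {1, 6, 9}:
n : 0 1 2 3 4 5 6 7
G : 0 1 0 1 0 1 2 0
G_C(7) = 0.
Combined Grundy value = 1 ⊕ 0 ⊕ 0 = 1.

1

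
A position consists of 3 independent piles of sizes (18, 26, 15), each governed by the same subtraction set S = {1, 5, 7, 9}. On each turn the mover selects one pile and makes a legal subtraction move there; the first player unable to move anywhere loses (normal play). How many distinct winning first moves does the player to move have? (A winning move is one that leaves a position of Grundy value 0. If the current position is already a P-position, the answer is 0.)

12

All piles use S = {1, 5, 7, 9}:
n :  0  1  2  3  4  5  6  7  8  9 10 11 12 13 14 15 16 17 18 19 20 21 22 23 24 25 26
G :  0  1  0  1  0  1  0  1  0  1  0  1  0  1  0  1  0  1  0  1  0  1  0  1  0  1  0
Pile A: G(18) = 0.
Pile B: G(26) = 0.
Pile C: G(15) = 1.
Combined Grundy value = 0 ⊕ 0 ⊕ 1 = 1.
A winning move leaves total XOR = 0, i.e. changes one component's Grundy value g to g ⊕ X where X is the current total.
Pile A: need g' = 0⊕1 = 1. Options: 18−1→G=1, 18−5→G=1, 18−7→G=1, 18−9→G=1. Hits: 4.
Pile B: need g' = 0⊕1 = 1. Options: 26−1→G=1, 26−5→G=1, 26−7→G=1, 26−9→G=1. Hits: 4.
Pile C: need g' = 1⊕1 = 0. Options: 15−1→G=0, 15−5→G=0, 15−7→G=0, 15−9→G=0. Hits: 4.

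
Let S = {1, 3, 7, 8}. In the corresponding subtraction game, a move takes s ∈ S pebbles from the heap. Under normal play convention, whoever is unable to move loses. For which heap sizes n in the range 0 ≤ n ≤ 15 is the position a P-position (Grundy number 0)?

0, 2, 4, 6, 15

G(0) = 0
G(1) = mex{0} = 1
G(2) = mex{1} = 0
G(3) = mex{0,0} = 1
G(4) = mex{1,1} = 0
G(5) = mex{0,0} = 1
G(6) = mex{1,1} = 0
G(7) = mex{0,0,0} = 1
G(8) = mex{1,1,1,0} = 2
G(9) = mex{2,0,0,1} = 3
G(10) = mex{3,1,1,0} = 2
G(11) = mex{2,2,0,1} = 3
G(12) = mex{3,3,1,0} = 2
G(13) = mex{2,2,0,1} = 3
G(14) = mex{3,3,1,0} = 2
G(15) = mex{2,2,2,1} = 0
P-positions are exactly the n with G(n) = 0.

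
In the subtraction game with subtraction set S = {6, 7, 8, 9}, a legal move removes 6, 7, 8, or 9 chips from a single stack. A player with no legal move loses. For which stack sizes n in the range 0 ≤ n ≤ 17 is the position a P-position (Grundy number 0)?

0, 1, 2, 3, 4, 5, 15, 16, 17

n :  0  1  2  3  4  5  6  7  8  9 10 11 12 13 14 15 16 17
G :  0  0  0  0  0  0  1  1  1  1  1  1  2  2  2  0  0  0
P-positions are exactly the n with G(n) = 0.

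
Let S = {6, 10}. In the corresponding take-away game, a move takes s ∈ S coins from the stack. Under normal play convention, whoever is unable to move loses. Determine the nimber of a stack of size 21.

G(0) = 0
G(1) = mex{} = 0
G(2) = mex{} = 0
G(3) = mex{} = 0
G(4) = mex{} = 0
G(5) = mex{} = 0
G(6) = mex{0} = 1
G(7) = mex{0} = 1
G(8) = mex{0} = 1
G(9) = mex{0} = 1
G(10) = mex{0,0} = 1
G(11) = mex{0,0} = 1
G(12) = mex{1,0} = 2
G(13) = mex{1,0} = 2
G(14) = mex{1,0} = 2
G(15) = mex{1,0} = 2
G(16) = mex{1,1} = 0
G(17) = mex{1,1} = 0
G(18) = mex{2,1} = 0
G(19) = mex{2,1} = 0
G(20) = mex{2,1} = 0
G(21) = mex{2,1} = 0

0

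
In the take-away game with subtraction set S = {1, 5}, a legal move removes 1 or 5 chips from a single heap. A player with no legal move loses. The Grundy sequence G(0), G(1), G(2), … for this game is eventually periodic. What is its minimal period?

n :  0  1  2  3  4  5  6  7  8  9 10 11 12 13 14
G :  0  1  0  1  0  1  0  1  0  1  0  1  0  1  0
G(n+2) = G(n) holds for n = 0,…,4 (a full window of length max(S) = 5), so the sequence is purely periodic with period 2.

2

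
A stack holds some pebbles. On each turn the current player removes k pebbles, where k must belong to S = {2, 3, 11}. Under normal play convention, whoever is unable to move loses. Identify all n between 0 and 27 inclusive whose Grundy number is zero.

G(0) = 0
G(1) = mex{} = 0
G(2) = mex{0} = 1
G(3) = mex{0,0} = 1
G(4) = mex{1,0} = 2
G(5) = mex{1,1} = 0
G(6) = mex{2,1} = 0
G(7) = mex{0,2} = 1
G(8) = mex{0,0} = 1
G(9) = mex{1,0} = 2
G(10) = mex{1,1} = 0
G(11) = mex{2,1,0} = 3
G(12) = mex{0,2,0} = 1
G(13) = mex{3,0,1} = 2
G(14) = mex{1,3,1} = 0
G(15) = mex{2,1,2} = 0
G(16) = mex{0,2,0} = 1
G(17) = mex{0,0,0} = 1
G(18) = mex{1,0,1} = 2
G(19) = mex{1,1,1} = 0
G(20) = mex{2,1,2} = 0
G(21) = mex{0,2,0} = 1
G(22) = mex{0,0,3} = 1
G(23) = mex{1,0,1} = 2
G(24) = mex{1,1,2} = 0
G(25) = mex{2,1,0} = 3
G(26) = mex{0,2,0} = 1
G(27) = mex{3,0,1} = 2
P-positions are exactly the n with G(n) = 0.

0, 1, 5, 6, 10, 14, 15, 19, 20, 24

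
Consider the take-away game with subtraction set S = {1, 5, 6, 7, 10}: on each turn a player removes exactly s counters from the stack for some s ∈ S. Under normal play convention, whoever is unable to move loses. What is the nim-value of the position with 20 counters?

G(0) = 0
G(1) = mex{0} = 1
G(2) = mex{1} = 0
G(3) = mex{0} = 1
G(4) = mex{1} = 0
G(5) = mex{0,0} = 1
G(6) = mex{1,1,0} = 2
G(7) = mex{2,0,1,0} = 3
G(8) = mex{3,1,0,1} = 2
G(9) = mex{2,0,1,0} = 3
G(10) = mex{3,1,0,1,0} = 2
G(11) = mex{2,2,1,0,1} = 3
G(12) = mex{3,3,2,1,0} = 4
G(13) = mex{4,2,3,2,1} = 0
G(14) = mex{0,3,2,3,0} = 1
G(15) = mex{1,2,3,2,1} = 0
G(16) = mex{0,3,2,3,2} = 1
G(17) = mex{1,4,3,2,3} = 0
G(18) = mex{0,0,4,3,2} = 1
G(19) = mex{1,1,0,4,3} = 2
G(20) = mex{2,0,1,0,2} = 3

3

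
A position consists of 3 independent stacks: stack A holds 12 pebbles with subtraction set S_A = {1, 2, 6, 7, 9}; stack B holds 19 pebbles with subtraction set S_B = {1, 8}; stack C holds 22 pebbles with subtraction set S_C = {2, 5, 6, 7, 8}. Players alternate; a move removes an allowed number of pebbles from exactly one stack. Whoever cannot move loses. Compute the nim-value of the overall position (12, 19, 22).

2

Stack A, S = {1, 2, 6, 7, 9}:
n :  0  1  2  3  4  5  6  7  8  9 10 11 12
G :  0  1  2  0  1  2  3  4  0  1  2  0  1
G_A(12) = 1.
Stack B, S = {1, 8}:
n :  0  1  2  3  4  5  6  7  8  9 10 11 12 13 14 15 16 17 18 19
G :  0  1  0  1  0  1  0  1  2  0  1  0  1  0  1  0  1  2  0  1
G_B(19) = 1.
Stack C, S = {2, 5, 6, 7, 8}:
n :  0  1  2  3  4  5  6  7  8  9 10 11 12 13 14 15 16 17 18 19 20 21 22
G :  0  0  1  1  0  2  1  3  2  2  3  3  4  0  0  1  1  0  2  1  3  2  2
G_C(22) = 2.
Combined Grundy value = 1 ⊕ 1 ⊕ 2 = 2.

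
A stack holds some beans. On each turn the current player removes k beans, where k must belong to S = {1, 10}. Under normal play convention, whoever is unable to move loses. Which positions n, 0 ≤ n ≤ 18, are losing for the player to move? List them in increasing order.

n :  0  1  2  3  4  5  6  7  8  9 10 11 12 13 14 15 16 17 18
G :  0  1  0  1  0  1  0  1  0  1  2  0  1  0  1  0  1  0  1
P-positions are exactly the n with G(n) = 0.

0, 2, 4, 6, 8, 11, 13, 15, 17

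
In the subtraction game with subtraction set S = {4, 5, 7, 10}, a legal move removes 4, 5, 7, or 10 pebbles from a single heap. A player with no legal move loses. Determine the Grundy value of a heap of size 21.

1

G(0) = 0
G(1) = mex{} = 0
G(2) = mex{} = 0
G(3) = mex{} = 0
G(4) = mex{0} = 1
G(5) = mex{0,0} = 1
G(6) = mex{0,0} = 1
G(7) = mex{0,0,0} = 1
G(8) = mex{1,0,0} = 2
G(9) = mex{1,1,0} = 2
G(10) = mex{1,1,0,0} = 2
G(11) = mex{1,1,1,0} = 2
G(12) = mex{2,1,1,0} = 3
G(13) = mex{2,2,1,0} = 3
G(14) = mex{2,2,1,1} = 0
G(15) = mex{2,2,2,1} = 0
G(16) = mex{3,2,2,1} = 0
G(17) = mex{3,3,2,1} = 0
G(18) = mex{0,3,2,2} = 1
G(19) = mex{0,0,3,2} = 1
G(20) = mex{0,0,3,2} = 1
G(21) = mex{0,0,0,2} = 1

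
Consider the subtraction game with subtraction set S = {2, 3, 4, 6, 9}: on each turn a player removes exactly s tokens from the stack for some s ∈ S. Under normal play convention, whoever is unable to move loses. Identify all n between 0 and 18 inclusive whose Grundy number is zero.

0, 1, 8, 13, 18

G(0) = 0
G(1) = mex{} = 0
G(2) = mex{0} = 1
G(3) = mex{0,0} = 1
G(4) = mex{1,0,0} = 2
G(5) = mex{1,1,0} = 2
G(6) = mex{2,1,1,0} = 3
G(7) = mex{2,2,1,0} = 3
G(8) = mex{3,2,2,1} = 0
G(9) = mex{3,3,2,1,0} = 4
G(10) = mex{0,3,3,2,0} = 1
G(11) = mex{4,0,3,2,1} = 5
G(12) = mex{1,4,0,3,1} = 2
G(13) = mex{5,1,4,3,2} = 0
G(14) = mex{2,5,1,0,2} = 3
G(15) = mex{0,2,5,4,3} = 1
G(16) = mex{3,0,2,1,3} = 4
G(17) = mex{1,3,0,5,0} = 2
G(18) = mex{4,1,3,2,4} = 0
P-positions are exactly the n with G(n) = 0.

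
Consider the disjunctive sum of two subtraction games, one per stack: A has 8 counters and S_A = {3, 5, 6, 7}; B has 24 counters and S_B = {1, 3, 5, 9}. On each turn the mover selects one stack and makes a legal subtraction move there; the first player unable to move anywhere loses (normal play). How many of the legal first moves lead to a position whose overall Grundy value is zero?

Stack A, S = {3, 5, 6, 7}:
n : 0 1 2 3 4 5 6 7 8
G : 0 0 0 1 1 1 2 2 2
G_A(8) = 2.
Stack B, S = {1, 3, 5, 9}:
G(0) = 0
G(1) = mex{0} = 1
G(2) = mex{1} = 0
G(3) = mex{0,0} = 1
G(4) = mex{1,1} = 0
G(5) = mex{0,0,0} = 1
G(6) = mex{1,1,1} = 0
G(7) = mex{0,0,0} = 1
G(8) = mex{1,1,1} = 0
G(9) = mex{0,0,0,0} = 1
G(10) = mex{1,1,1,1} = 0
G(11) = mex{0,0,0,0} = 1
G(12) = mex{1,1,1,1} = 0
G(13) = mex{0,0,0,0} = 1
G(14) = mex{1,1,1,1} = 0
G(15) = mex{0,0,0,0} = 1
G(16) = mex{1,1,1,1} = 0
G(17) = mex{0,0,0,0} = 1
G(18) = mex{1,1,1,1} = 0
G(19) = mex{0,0,0,0} = 1
G(20) = mex{1,1,1,1} = 0
G(21) = mex{0,0,0,0} = 1
G(22) = mex{1,1,1,1} = 0
G(23) = mex{0,0,0,0} = 1
G(24) = mex{1,1,1,1} = 0
G_B(24) = 0.
Combined Grundy value = 2 ⊕ 0 = 2.
A winning move leaves total XOR = 0, i.e. changes one component's Grundy value g to g ⊕ X where X is the current total.
Stack A: need g' = 2⊕2 = 0. Options: 8−3→G=1, 8−5→G=1, 8−6→G=0, 8−7→G=0. Hits: 2.
Stack B: need g' = 0⊕2 = 2. Options: 24−1→G=1, 24−3→G=1, 24−5→G=1, 24−9→G=1. Hits: 0.

2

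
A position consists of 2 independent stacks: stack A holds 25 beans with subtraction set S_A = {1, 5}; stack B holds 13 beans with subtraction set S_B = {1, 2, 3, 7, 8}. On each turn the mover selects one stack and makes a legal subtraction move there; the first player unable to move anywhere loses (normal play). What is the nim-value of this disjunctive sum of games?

Stack A, S = {1, 5}:
n :  0  1  2  3  4  5  6  7  8  9 10 11 12 13 14 15 16 17 18 19 20 21 22 23 24 25
G :  0  1  0  1  0  1  0  1  0  1  0  1  0  1  0  1  0  1  0  1  0  1  0  1  0  1
G_A(25) = 1.
Stack B, S = {1, 2, 3, 7, 8}:
n :  0  1  2  3  4  5  6  7  8  9 10 11 12 13
G :  0  1  2  3  0  1  2  3  4  0  1  2  3  0
G_B(13) = 0.
Combined Grundy value = 1 ⊕ 0 = 1.

1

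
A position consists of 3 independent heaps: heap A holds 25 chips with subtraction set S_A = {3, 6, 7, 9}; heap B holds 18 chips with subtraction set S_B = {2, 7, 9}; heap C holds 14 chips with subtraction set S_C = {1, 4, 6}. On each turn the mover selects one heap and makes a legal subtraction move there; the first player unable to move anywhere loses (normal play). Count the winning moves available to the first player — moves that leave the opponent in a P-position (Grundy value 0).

Heap A, S = {3, 6, 7, 9}:
G(0) = 0
G(1) = mex{} = 0
G(2) = mex{} = 0
G(3) = mex{0} = 1
G(4) = mex{0} = 1
G(5) = mex{0} = 1
G(6) = mex{1,0} = 2
G(7) = mex{1,0,0} = 2
G(8) = mex{1,0,0} = 2
G(9) = mex{2,1,0,0} = 3
G(10) = mex{2,1,1,0} = 3
G(11) = mex{2,1,1,0} = 3
G(12) = mex{3,2,1,1} = 0
G(13) = mex{3,2,2,1} = 0
G(14) = mex{3,2,2,1} = 0
G(15) = mex{0,3,2,2} = 1
G(16) = mex{0,3,3,2} = 1
G(17) = mex{0,3,3,2} = 1
G(18) = mex{1,0,3,3} = 2
G(19) = mex{1,0,0,3} = 2
G(20) = mex{1,0,0,3} = 2
G(21) = mex{2,1,0,0} = 3
G(22) = mex{2,1,1,0} = 3
G(23) = mex{2,1,1,0} = 3
G(24) = mex{3,2,1,1} = 0
G(25) = mex{3,2,2,1} = 0
G_A(25) = 0.
Heap B, S = {2, 7, 9}:
G(0) = 0
G(1) = mex{} = 0
G(2) = mex{0} = 1
G(3) = mex{0} = 1
G(4) = mex{1} = 0
G(5) = mex{1} = 0
G(6) = mex{0} = 1
G(7) = mex{0,0} = 1
G(8) = mex{1,0} = 2
G(9) = mex{1,1,0} = 2
G(10) = mex{2,1,0} = 3
G(11) = mex{2,0,1} = 3
G(12) = mex{3,0,1} = 2
G(13) = mex{3,1,0} = 2
G(14) = mex{2,1,0} = 3
G(15) = mex{2,2,1} = 0
G(16) = mex{3,2,1} = 0
G(17) = mex{0,3,2} = 1
G(18) = mex{0,3,2} = 1
G_B(18) = 1.
Heap C, S = {1, 4, 6}:
G(0) = 0
G(1) = mex{0} = 1
G(2) = mex{1} = 0
G(3) = mex{0} = 1
G(4) = mex{1,0} = 2
G(5) = mex{2,1} = 0
G(6) = mex{0,0,0} = 1
G(7) = mex{1,1,1} = 0
G(8) = mex{0,2,0} = 1
G(9) = mex{1,0,1} = 2
G(10) = mex{2,1,2} = 0
G(11) = mex{0,0,0} = 1
G(12) = mex{1,1,1} = 0
G(13) = mex{0,2,0} = 1
G(14) = mex{1,0,1} = 2
G_C(14) = 2.
Combined Grundy value = 0 ⊕ 1 ⊕ 2 = 3.
A winning move leaves total XOR = 0, i.e. changes one component's Grundy value g to g ⊕ X where X is the current total.
Heap A: need g' = 0⊕3 = 3. Options: 25−3→G=3, 25−6→G=2, 25−7→G=2, 25−9→G=1. Hits: 1.
Heap B: need g' = 1⊕3 = 2. Options: 18−2→G=0, 18−7→G=3, 18−9→G=2. Hits: 1.
Heap C: need g' = 2⊕3 = 1. Options: 14−1→G=1, 14−4→G=0, 14−6→G=1. Hits: 2.

4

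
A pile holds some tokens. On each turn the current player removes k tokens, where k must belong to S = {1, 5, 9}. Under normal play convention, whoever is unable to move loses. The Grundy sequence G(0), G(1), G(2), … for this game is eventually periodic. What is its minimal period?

2

n :  0  1  2  3  4  5  6  7  8  9 10 11 12 13 14
G :  0  1  0  1  0  1  0  1  0  1  0  1  0  1  0
G(n+2) = G(n) holds for n = 0,…,8 (a full window of length max(S) = 9), so the sequence is purely periodic with period 2.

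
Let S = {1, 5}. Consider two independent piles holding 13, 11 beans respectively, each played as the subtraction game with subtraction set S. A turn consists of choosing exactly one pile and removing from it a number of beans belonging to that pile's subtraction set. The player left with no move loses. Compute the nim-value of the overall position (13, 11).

All piles use S = {1, 5}:
n :  0  1  2  3  4  5  6  7  8  9 10 11 12 13
G :  0  1  0  1  0  1  0  1  0  1  0  1  0  1
Pile A: G(13) = 1.
Pile B: G(11) = 1.
Combined Grundy value = 1 ⊕ 1 = 0.

0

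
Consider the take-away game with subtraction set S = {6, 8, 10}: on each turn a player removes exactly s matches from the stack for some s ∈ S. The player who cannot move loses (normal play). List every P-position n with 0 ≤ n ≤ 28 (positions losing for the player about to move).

0, 1, 2, 3, 4, 5, 16, 17, 18, 19, 20, 21

G(0) = 0
G(1) = mex{} = 0
G(2) = mex{} = 0
G(3) = mex{} = 0
G(4) = mex{} = 0
G(5) = mex{} = 0
G(6) = mex{0} = 1
G(7) = mex{0} = 1
G(8) = mex{0,0} = 1
G(9) = mex{0,0} = 1
G(10) = mex{0,0,0} = 1
G(11) = mex{0,0,0} = 1
G(12) = mex{1,0,0} = 2
G(13) = mex{1,0,0} = 2
G(14) = mex{1,1,0} = 2
G(15) = mex{1,1,0} = 2
G(16) = mex{1,1,1} = 0
G(17) = mex{1,1,1} = 0
G(18) = mex{2,1,1} = 0
G(19) = mex{2,1,1} = 0
G(20) = mex{2,2,1} = 0
G(21) = mex{2,2,1} = 0
G(22) = mex{0,2,2} = 1
G(23) = mex{0,2,2} = 1
G(24) = mex{0,0,2} = 1
G(25) = mex{0,0,2} = 1
G(26) = mex{0,0,0} = 1
G(27) = mex{0,0,0} = 1
G(28) = mex{1,0,0} = 2
P-positions are exactly the n with G(n) = 0.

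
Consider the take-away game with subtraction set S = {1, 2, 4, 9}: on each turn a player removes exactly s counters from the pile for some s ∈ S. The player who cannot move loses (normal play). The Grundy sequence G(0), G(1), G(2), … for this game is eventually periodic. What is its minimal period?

G(0) = 0
G(1) = mex{0} = 1
G(2) = mex{1,0} = 2
G(3) = mex{2,1} = 0
G(4) = mex{0,2,0} = 1
G(5) = mex{1,0,1} = 2
G(6) = mex{2,1,2} = 0
G(7) = mex{0,2,0} = 1
G(8) = mex{1,0,1} = 2
G(9) = mex{2,1,2,0} = 3
G(10) = mex{3,2,0,1} = 4
G(11) = mex{4,3,1,2} = 0
G(12) = mex{0,4,2,0} = 1
G(13) = mex{1,0,3,1} = 2
G(14) = mex{2,1,4,2} = 0
G(15) = mex{0,2,0,0} = 1
G(16) = mex{1,0,1,1} = 2
G(17) = mex{2,1,2,2} = 0
G(18) = mex{0,2,0,3} = 1
G(19) = mex{1,0,1,4} = 2
G(20) = mex{2,1,2,0} = 3
G(21) = mex{3,2,0,1} = 4
G(22) = mex{4,3,1,2} = 0
G(23) = mex{0,4,2,0} = 1
G(n+11) = G(n) holds for n = 0,…,8 (a full window of length max(S) = 9), so the sequence is purely periodic with period 11.

11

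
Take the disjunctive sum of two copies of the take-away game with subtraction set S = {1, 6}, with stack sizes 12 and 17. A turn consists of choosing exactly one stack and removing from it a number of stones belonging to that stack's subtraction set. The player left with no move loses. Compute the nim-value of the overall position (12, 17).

All stacks use S = {1, 6}:
n :  0  1  2  3  4  5  6  7  8  9 10 11 12 13 14 15 16 17
G :  0  1  0  1  0  1  2  0  1  0  1  0  1  2  0  1  0  1
Stack A: G(12) = 1.
Stack B: G(17) = 1.
Combined Grundy value = 1 ⊕ 1 = 0.

0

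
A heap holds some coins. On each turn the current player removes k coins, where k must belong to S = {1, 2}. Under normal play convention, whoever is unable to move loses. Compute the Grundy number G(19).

G(0) = 0
G(1) = mex{0} = 1
G(2) = mex{1,0} = 2
G(3) = mex{2,1} = 0
G(4) = mex{0,2} = 1
G(5) = mex{1,0} = 2
G(6) = mex{2,1} = 0
G(7) = mex{0,2} = 1
G(8) = mex{1,0} = 2
G(9) = mex{2,1} = 0
G(10) = mex{0,2} = 1
G(11) = mex{1,0} = 2
G(12) = mex{2,1} = 0
G(13) = mex{0,2} = 1
G(14) = mex{1,0} = 2
G(15) = mex{2,1} = 0
G(16) = mex{0,2} = 1
G(17) = mex{1,0} = 2
G(18) = mex{2,1} = 0
G(19) = mex{0,2} = 1

1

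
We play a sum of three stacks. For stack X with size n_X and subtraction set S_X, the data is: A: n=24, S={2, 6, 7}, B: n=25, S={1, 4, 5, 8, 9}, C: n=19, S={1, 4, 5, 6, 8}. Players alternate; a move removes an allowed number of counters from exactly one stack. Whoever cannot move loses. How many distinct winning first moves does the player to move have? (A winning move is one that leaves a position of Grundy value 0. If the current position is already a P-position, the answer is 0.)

6

Stack A, S = {2, 6, 7}:
G(0) = 0
G(1) = mex{} = 0
G(2) = mex{0} = 1
G(3) = mex{0} = 1
G(4) = mex{1} = 0
G(5) = mex{1} = 0
G(6) = mex{0,0} = 1
G(7) = mex{0,0,0} = 1
G(8) = mex{1,1,0} = 2
G(9) = mex{1,1,1} = 0
G(10) = mex{2,0,1} = 3
G(11) = mex{0,0,0} = 1
G(12) = mex{3,1,0} = 2
G(13) = mex{1,1,1} = 0
G(14) = mex{2,2,1} = 0
G(15) = mex{0,0,2} = 1
G(16) = mex{0,3,0} = 1
G(17) = mex{1,1,3} = 0
G(18) = mex{1,2,1} = 0
G(19) = mex{0,0,2} = 1
G(20) = mex{0,0,0} = 1
G(21) = mex{1,1,0} = 2
G(22) = mex{1,1,1} = 0
G(23) = mex{2,0,1} = 3
G(24) = mex{0,0,0} = 1
G_A(24) = 1.
Stack B, S = {1, 4, 5, 8, 9}:
G(0) = 0
G(1) = mex{0} = 1
G(2) = mex{1} = 0
G(3) = mex{0} = 1
G(4) = mex{1,0} = 2
G(5) = mex{2,1,0} = 3
G(6) = mex{3,0,1} = 2
G(7) = mex{2,1,0} = 3
G(8) = mex{3,2,1,0} = 4
G(9) = mex{4,3,2,1,0} = 5
G(10) = mex{5,2,3,0,1} = 4
G(11) = mex{4,3,2,1,0} = 5
G(12) = mex{5,4,3,2,1} = 0
G(13) = mex{0,5,4,3,2} = 1
G(14) = mex{1,4,5,2,3} = 0
G(15) = mex{0,5,4,3,2} = 1
G(16) = mex{1,0,5,4,3} = 2
G(17) = mex{2,1,0,5,4} = 3
G(18) = mex{3,0,1,4,5} = 2
G(19) = mex{2,1,0,5,4} = 3
G(20) = mex{3,2,1,0,5} = 4
G(21) = mex{4,3,2,1,0} = 5
G(22) = mex{5,2,3,0,1} = 4
G(23) = mex{4,3,2,1,0} = 5
G(24) = mex{5,4,3,2,1} = 0
G(25) = mex{0,5,4,3,2} = 1
G_B(25) = 1.
Stack C, S = {1, 4, 5, 6, 8}:
G(0) = 0
G(1) = mex{0} = 1
G(2) = mex{1} = 0
G(3) = mex{0} = 1
G(4) = mex{1,0} = 2
G(5) = mex{2,1,0} = 3
G(6) = mex{3,0,1,0} = 2
G(7) = mex{2,1,0,1} = 3
G(8) = mex{3,2,1,0,0} = 4
G(9) = mex{4,3,2,1,1} = 0
G(10) = mex{0,2,3,2,0} = 1
G(11) = mex{1,3,2,3,1} = 0
G(12) = mex{0,4,3,2,2} = 1
G(13) = mex{1,0,4,3,3} = 2
G(14) = mex{2,1,0,4,2} = 3
G(15) = mex{3,0,1,0,3} = 2
G(16) = mex{2,1,0,1,4} = 3
G(17) = mex{3,2,1,0,0} = 4
G(18) = mex{4,3,2,1,1} = 0
G(19) = mex{0,2,3,2,0} = 1
G_C(19) = 1.
Combined Grundy value = 1 ⊕ 1 ⊕ 1 = 1.
A winning move leaves total XOR = 0, i.e. changes one component's Grundy value g to g ⊕ X where X is the current total.
Stack A: need g' = 1⊕1 = 0. Options: 24−2→G=0, 24−6→G=0, 24−7→G=0. Hits: 3.
Stack B: need g' = 1⊕1 = 0. Options: 25−1→G=0, 25−4→G=5, 25−5→G=4, 25−8→G=3, 25−9→G=2. Hits: 1.
Stack C: need g' = 1⊕1 = 0. Options: 19−1→G=0, 19−4→G=2, 19−5→G=3, 19−6→G=2, 19−8→G=0. Hits: 2.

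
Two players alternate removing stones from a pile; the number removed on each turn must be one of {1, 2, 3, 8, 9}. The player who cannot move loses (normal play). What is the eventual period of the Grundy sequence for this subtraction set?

n :  0  1  2  3  4  5  6  7  8  9 10 11 12 13 14 15 16 17 18 19 20 21
G :  0  1  2  3  0  1  2  3  4  5  0  1  2  3  0  1  2  3  4  5  0  1
G(n+10) = G(n) holds for n = 0,…,8 (a full window of length max(S) = 9), so the sequence is purely periodic with period 10.

10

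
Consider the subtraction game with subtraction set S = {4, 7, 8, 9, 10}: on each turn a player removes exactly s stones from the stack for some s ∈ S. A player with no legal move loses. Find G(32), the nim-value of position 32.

G(0) = 0
G(1) = mex{} = 0
G(2) = mex{} = 0
G(3) = mex{} = 0
G(4) = mex{0} = 1
G(5) = mex{0} = 1
G(6) = mex{0} = 1
G(7) = mex{0,0} = 1
G(8) = mex{1,0,0} = 2
G(9) = mex{1,0,0,0} = 2
G(10) = mex{1,0,0,0,0} = 2
G(11) = mex{1,1,0,0,0} = 2
G(12) = mex{2,1,1,0,0} = 3
G(13) = mex{2,1,1,1,0} = 3
G(14) = mex{2,1,1,1,1} = 0
G(15) = mex{2,2,1,1,1} = 0
G(16) = mex{3,2,2,1,1} = 0
G(17) = mex{3,2,2,2,1} = 0
G(18) = mex{0,2,2,2,2} = 1
G(19) = mex{0,3,2,2,2} = 1
G(20) = mex{0,3,3,2,2} = 1
G(21) = mex{0,0,3,3,2} = 1
G(22) = mex{1,0,0,3,3} = 2
G(23) = mex{1,0,0,0,3} = 2
G(24) = mex{1,0,0,0,0} = 2
G(25) = mex{1,1,0,0,0} = 2
G(26) = mex{2,1,1,0,0} = 3
G(27) = mex{2,1,1,1,0} = 3
G(28) = mex{2,1,1,1,1} = 0
G(29) = mex{2,2,1,1,1} = 0
G(30) = mex{3,2,2,1,1} = 0
G(31) = mex{3,2,2,2,1} = 0
G(32) = mex{0,2,2,2,2} = 1

1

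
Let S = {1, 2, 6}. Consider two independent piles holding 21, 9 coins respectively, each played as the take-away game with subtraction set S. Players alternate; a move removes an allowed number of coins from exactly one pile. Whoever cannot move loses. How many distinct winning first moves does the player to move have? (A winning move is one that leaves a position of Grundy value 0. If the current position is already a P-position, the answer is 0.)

3

All piles use S = {1, 2, 6}:
G(0) = 0
G(1) = mex{0} = 1
G(2) = mex{1,0} = 2
G(3) = mex{2,1} = 0
G(4) = mex{0,2} = 1
G(5) = mex{1,0} = 2
G(6) = mex{2,1,0} = 3
G(7) = mex{3,2,1} = 0
G(8) = mex{0,3,2} = 1
G(9) = mex{1,0,0} = 2
G(10) = mex{2,1,1} = 0
G(11) = mex{0,2,2} = 1
G(12) = mex{1,0,3} = 2
G(13) = mex{2,1,0} = 3
G(14) = mex{3,2,1} = 0
G(15) = mex{0,3,2} = 1
G(16) = mex{1,0,0} = 2
G(17) = mex{2,1,1} = 0
G(18) = mex{0,2,2} = 1
G(19) = mex{1,0,3} = 2
G(20) = mex{2,1,0} = 3
G(21) = mex{3,2,1} = 0
Pile A: G(21) = 0.
Pile B: G(9) = 2.
Combined Grundy value = 0 ⊕ 2 = 2.
A winning move leaves total XOR = 0, i.e. changes one component's Grundy value g to g ⊕ X where X is the current total.
Pile A: need g' = 0⊕2 = 2. Options: 21−1→G=3, 21−2→G=2, 21−6→G=1. Hits: 1.
Pile B: need g' = 2⊕2 = 0. Options: 9−1→G=1, 9−2→G=0, 9−6→G=0. Hits: 2.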